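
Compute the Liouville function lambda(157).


The Liouville function is lambda(k) = (-1)^Omega(k), where Omega(k) counts the prime factors of k with multiplicity.
Factoring: 157 = 157, so Omega(157) = 1.
lambda(157) = (-1)^1 = -1.

-1


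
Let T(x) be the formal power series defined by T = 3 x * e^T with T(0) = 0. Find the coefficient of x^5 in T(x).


Apply the Lagrange inversion formula: if T = 3 x * phi(T) with phi(t) = e^t, then
[x^n] T = 3^n * (1/n) [t^(n-1)] phi(t)^n = 3^n * (1/n) [t^(n-1)] e^(n t) = 3^n * (1/n) * n^(n-1) / (n-1)! = 3^n * n^(n-1) / n!.
When c = 1 this is the Cayley count of rooted labeled trees on n vertices, divided by n!.
For n = 5: 3^5 * 5^4 / 5! = 243 * 625/120 = 10125/8.

10125/8


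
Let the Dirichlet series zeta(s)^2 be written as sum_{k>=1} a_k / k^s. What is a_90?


The Dirichlet convolution of the constant function 1 with itself gives (1 * 1)(k) = sum_{d | k} 1 = d(k), the number of positive divisors of k.
Since zeta(s) = sum_{k>=1} 1/k^s, we have zeta(s)^2 = sum_{k>=1} d(k)/k^s, so a_k = d(k).
For k = 90: the divisors are 1, 2, 3, 5, 6, 9, 10, 15, 18, 30, 45, 90.
Count = 12.

12


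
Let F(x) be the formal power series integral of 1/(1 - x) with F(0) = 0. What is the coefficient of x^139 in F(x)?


1/(1 - x) = sum_{k>=0} x^k. Integrating termwise and using F(0) = 0 gives
F(x) = sum_{k>=0} x^(k+1) / (k+1) = sum_{m>=1} x^m / m = -ln(1 - x).
So the coefficient of x^139 is 1/139 = 1/139.

1/139


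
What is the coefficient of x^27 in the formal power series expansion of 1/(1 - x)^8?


The negative binomial / multiset identity is
1/(1 - x)^r = sum_{k>=0} C(k + r - 1, r - 1) x^k.
Here r = 8 and k = 27, so the coefficient is
C(27 + 7, 7) = C(34, 7)
= 5379616

5379616


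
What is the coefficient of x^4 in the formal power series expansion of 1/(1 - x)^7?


The expansion 1/(1 - x)^r = sum_{k>=0} C(k + r - 1, r - 1) x^k follows from the multiset / negative-binomial theorem (or from repeated differentiation of the geometric series).
For r = 7 and k = 4:
C(10, 6) = 3628800 / (720 * 24) = 210.

210


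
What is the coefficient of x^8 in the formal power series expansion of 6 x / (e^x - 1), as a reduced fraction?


The exponential generating function for Bernoulli numbers is
x / (e^x - 1) = sum_{k>=0} B_k x^k / k!.
So the coefficient of x^8 in 6 x / (e^x - 1) is 6 B_8 / 8!.
Computing: B_8 = -1/30, 8! = 40320, giving
6 * -1/30 / 40320 = -1/201600.

-1/201600


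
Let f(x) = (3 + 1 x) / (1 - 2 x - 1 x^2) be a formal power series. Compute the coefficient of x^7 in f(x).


Write f(x) = sum_{k>=0} a_k x^k. Multiplying both sides by 1 - 2 x - 1 x^2 gives
(1 - 2 x - 1 x^2) sum_{k>=0} a_k x^k = 3 + 1 x.
Matching coefficients:
 x^0: a_0 = 3
 x^1: a_1 - 2 a_0 = 1  =>  a_1 = 2*3 + 1 = 7
 x^k (k >= 2): a_k = 2 a_{k-1} + 1 a_{k-2}.
Iterating: a_2 = 17, a_3 = 41, a_4 = 99, a_5 = 239, a_6 = 577, a_7 = 1393.
So the coefficient of x^7 is 1393.

1393


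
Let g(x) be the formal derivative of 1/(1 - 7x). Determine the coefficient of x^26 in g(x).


Differentiate termwise: d/dx sum_{k>=0} 7^k x^k = sum_{k>=1} k 7^k x^(k-1) = sum_{j>=0} (j+1) 7^(j+1) x^j.
Equivalently, d/dx [1/(1 - 7x)] = 7/(1 - 7x)^2.
For j = 26: 27 * 7^27 = 27 * 65712362363534280139543 = 1774233783815425563767661.

1774233783815425563767661


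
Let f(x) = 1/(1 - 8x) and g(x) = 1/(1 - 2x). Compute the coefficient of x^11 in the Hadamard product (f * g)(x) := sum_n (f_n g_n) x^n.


f has coefficients f_k = 8^k and g has coefficients g_k = 2^k, so the Hadamard product has coefficient (f*g)_k = 8^k * 2^k = 16^k.
For k = 11: 16^11 = 17592186044416.

17592186044416


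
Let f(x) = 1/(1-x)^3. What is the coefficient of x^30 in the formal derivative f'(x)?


Differentiate: d/dx [ 1/(1-x)^r ] = r / (1-x)^(r+1).
Here r = 3, so f'(x) = 3 / (1-x)^4.
The expansion of 1/(1-x)^(r+1) has coefficient of x^n equal to C(n+r, r).
So the coefficient of x^30 in f'(x) is
3 * C(33, 3) = 3 * 5456 = 16368

16368


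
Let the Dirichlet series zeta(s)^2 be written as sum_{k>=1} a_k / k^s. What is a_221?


The Dirichlet convolution of the constant function 1 with itself gives (1 * 1)(k) = sum_{d | k} 1 = d(k), the number of positive divisors of k.
Since zeta(s) = sum_{k>=1} 1/k^s, we have zeta(s)^2 = sum_{k>=1} d(k)/k^s, so a_k = d(k).
For k = 221: the divisors are 1, 13, 17, 221.
Count = 4.

4


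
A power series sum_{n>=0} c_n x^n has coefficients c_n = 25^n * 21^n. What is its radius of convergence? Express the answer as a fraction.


By the root test (Cauchy-Hadamard), the radius is R = 1 / limsup_n |c_n|^(1/n).
Here |c_n|^(1/n) = (25^n * 21^n)^(1/n) = 25 * 21 = 525 for all n.
So R = 1/525 = 1/525.

1/525


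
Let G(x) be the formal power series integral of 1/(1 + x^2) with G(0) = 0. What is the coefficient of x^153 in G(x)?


1/(1 + x^2) = sum_{j>=0} (-1)^j x^(2j). Integrating termwise with G(0) = 0:
G(x) = sum_{j>=0} (-1)^j x^(2j+1) / (2j+1) = arctan(x).
Only odd powers are nonzero. For x^153 write 153 = 2*76 + 1, giving
(-1)^76 / 153 = 1/153 = 1/153.

1/153


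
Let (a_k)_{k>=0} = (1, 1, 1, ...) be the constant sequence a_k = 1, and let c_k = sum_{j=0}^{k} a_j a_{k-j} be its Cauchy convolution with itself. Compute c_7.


Since a_j = 1 for all j >= 0, the convolution sum becomes
c_k = sum_{j=0}^{k} 1 * 1 = 1 * (k + 1).
Equivalently, the generating function of (a_k) is 1/(1 - x) and its square is 1/(1 - x)^2 = sum_{k>=0} 1(k + 1) x^k.
For k = 7: 1 * 8 = 8.

8


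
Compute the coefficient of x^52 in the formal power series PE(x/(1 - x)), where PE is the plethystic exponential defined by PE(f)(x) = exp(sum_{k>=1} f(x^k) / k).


For f(x) = x/(1 - x) we have
sum_{k>=1} f(x^k) / k = sum_{k>=1} (1/k) * x^k / (1 - x^k) = sum_{k, m >= 1} x^(k m) / k,
which after exponentiating simplifies to
PE(x/(1 - x)) = prod_{k>=1} 1 / (1 - x^k).
This is the generating function for the partition function p(n), so the coefficient of x^52 is p(52).
Computing p(52) by dynamic programming over parts 1, 2, ..., 52: p(52) = 281589.

281589


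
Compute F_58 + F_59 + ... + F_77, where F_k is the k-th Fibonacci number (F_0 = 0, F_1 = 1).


Use the identity sum_{k=0}^{N} F_k = F_{N+2} - 1 (which follows from F_{k+2} - F_{k+1} = F_k). Then
sum_{k=58}^{77} F_k = (F_{79} - 1) - (F_{59} - 1) = F_{79} - F_{59}.
Computing: F_{79} = 14472334024676221, F_{59} = 956722026041, so
Sum = 14472334024676221 - 956722026041 = 14471377302650180.

14471377302650180


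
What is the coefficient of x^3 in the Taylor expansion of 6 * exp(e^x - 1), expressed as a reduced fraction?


exp(e^x - 1) = sum_{k>=0} Bell_k x^k / k!, where Bell_k is the k-th Bell number.
So the coefficient of x^3 is 6 * Bell_3 / 3!.
Computing: Bell_3 = 5 and 3! = 6, giving
6 * 5/6 = 5.

5


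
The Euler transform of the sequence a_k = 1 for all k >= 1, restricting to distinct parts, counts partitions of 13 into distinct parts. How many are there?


Partitions of 13 into distinct parts can be computed via generating function.
Product (1+x)(1+x^2)(1+x^3)...
The coefficient of x^13 = 18

18


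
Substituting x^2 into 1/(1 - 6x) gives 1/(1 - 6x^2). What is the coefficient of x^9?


Since 1/(1 - 6x^2) only has even powers of x,
the coefficient of x^9 (odd) is 0.

0


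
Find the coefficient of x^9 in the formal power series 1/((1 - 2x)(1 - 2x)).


By partial fractions or Cauchy convolution:
The coefficient equals sum_{k=0}^{9} 2^k * 2^(9-k).
= 5120

5120


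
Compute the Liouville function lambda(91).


The Liouville function is lambda(k) = (-1)^Omega(k), where Omega(k) counts the prime factors of k with multiplicity.
Factoring: 91 = 7 * 13, so Omega(91) = 2.
lambda(91) = (-1)^2 = 1.

1


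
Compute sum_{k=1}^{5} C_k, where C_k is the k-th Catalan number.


C_1 through C_5: 1, 2, 5, 14, 42
Sum = 1 + 2 + 5 + 14 + 42
= 64

64


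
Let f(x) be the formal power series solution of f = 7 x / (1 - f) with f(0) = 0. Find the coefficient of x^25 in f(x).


Apply Lagrange inversion: f = 7 x * phi(f) with phi(t) = 1/(1 - t), so
[x^n] f = 7^n * (1/n) [t^(n-1)] phi(t)^n = 7^n * (1/n) [t^(n-1)] (1 - t)^(-n) = 7^n * (1/n) C(2n - 2, n - 1) = 7^n * C_{n-1}.
For n = 25: C_24 = C(48, 24) / 25 = 32247603683100/25 = 1289904147324.
With the 7^25 = 1341068619663964900807 factor, the coefficient is 1341068619663964900807 * 1289904147324 = 1729849974350620304784517574490468.

1729849974350620304784517574490468


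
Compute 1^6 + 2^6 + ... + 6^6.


This power sum has a closed form given by Faulhaber's formula
sum_{k=1}^{m} k^p = (1 / (p + 1)) * sum_{j=0}^{p} C(p + 1, j) B_j m^(p + 1 - j),
but for small m direct computation is fastest:
1 + 64 + 729 + 4096 + 15625 + 46656 = 67171.

67171


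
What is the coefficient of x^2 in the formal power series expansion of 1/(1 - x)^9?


The negative binomial / multiset identity is
1/(1 - x)^r = sum_{k>=0} C(k + r - 1, r - 1) x^k.
Here r = 9 and k = 2, so the coefficient is
C(2 + 8, 8) = C(10, 8)
= 45

45


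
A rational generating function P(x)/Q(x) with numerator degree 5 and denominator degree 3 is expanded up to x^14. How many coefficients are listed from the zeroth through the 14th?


Expanding up to x^14 gives the coefficients for x^0, x^1, ..., x^14.
That is 14 + 1 = 15 coefficients in total.

15


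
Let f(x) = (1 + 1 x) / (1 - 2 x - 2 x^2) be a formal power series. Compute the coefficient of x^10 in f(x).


Write f(x) = sum_{k>=0} a_k x^k. Multiplying both sides by 1 - 2 x - 2 x^2 gives
(1 - 2 x - 2 x^2) sum_{k>=0} a_k x^k = 1 + 1 x.
Matching coefficients:
 x^0: a_0 = 1
 x^1: a_1 - 2 a_0 = 1  =>  a_1 = 2*1 + 1 = 3
 x^k (k >= 2): a_k = 2 a_{k-1} + 2 a_{k-2}.
Iterating: a_2 = 8, a_3 = 22, a_4 = 60, a_5 = 164, a_6 = 448, a_7 = 1224, a_8 = 3344, a_9 = 9136, a_10 = 24960.
So the coefficient of x^10 is 24960.

24960


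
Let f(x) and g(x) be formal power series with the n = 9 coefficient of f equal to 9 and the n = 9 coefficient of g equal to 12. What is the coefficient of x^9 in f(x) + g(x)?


Addition of formal power series is termwise.
The coefficient of x^9 in f + g = 9 + 12
= 21

21


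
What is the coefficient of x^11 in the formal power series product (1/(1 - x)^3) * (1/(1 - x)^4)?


Combine the factors: (1/(1 - x)^3) * (1/(1 - x)^4) = 1/(1 - x)^7.
Then use 1/(1 - x)^r = sum_{k>=0} C(k + r - 1, r - 1) x^k with r = 7 and k = 11:
C(17, 6) = 12376.

12376


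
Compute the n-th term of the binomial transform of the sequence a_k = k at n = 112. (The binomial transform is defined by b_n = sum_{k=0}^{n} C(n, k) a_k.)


With a_k = k, b_n = sum_{k=0}^{n} C(n, k) k. Using k * C(n, k) = n * C(n-1, k-1) gives b_n = n * sum_{k>=1} C(n-1, k-1) = n * 2^(n-1).
For n = 112: 112 * 2^111 = 112 * 2596148429267413814265248164610048 = 290768624077950347197707794436325376.

290768624077950347197707794436325376


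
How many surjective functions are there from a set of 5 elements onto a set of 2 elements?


By inclusion-exclusion on which target elements are missed, the number of surjections from an n-set onto a k-set is
surj(n, k) = sum_{j=0}^{k} (-1)^j C(k, j) (k - j)^n.
Equivalently surj(n, k) = k! * S(n, k), where S(n, k) is the Stirling number of the second kind.
For n = 5, k = 2:
S(5, 2) = 15, so
surj = 2! * 15 = 2 * 15 = 30.

30


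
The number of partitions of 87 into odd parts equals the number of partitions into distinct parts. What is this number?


Computing partitions of 87 into odd parts (1, 3, 5, ...):
Using the generating function prod_{k>=0} 1/(1-x^(2k+1)),
the count is 145578

145578


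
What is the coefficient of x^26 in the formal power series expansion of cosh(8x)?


The Maclaurin series is cosh(t) = sum_{m>=0} t^(2m) / (2m)!, so substituting t = 8x, only even powers of x are nonzero, with coefficient of x^(2m) equal to 8^(2m) / (2m)!.
For x^26 the coefficient is 8^26/26! = 302231454903657293676544/403291461126605635584000000 = 36028797018963968/48076088562799171875.

36028797018963968/48076088562799171875


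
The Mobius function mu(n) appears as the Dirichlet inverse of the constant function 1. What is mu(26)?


26 = 2 * 13 (all distinct primes).
mu(26) = (-1)^2 = 1

1


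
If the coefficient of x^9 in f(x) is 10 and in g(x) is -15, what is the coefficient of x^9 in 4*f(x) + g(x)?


Scalar multiplication scales coefficients: 4 * 10 = 40.
Then add the g coefficient: 40 + -15
= 25

25


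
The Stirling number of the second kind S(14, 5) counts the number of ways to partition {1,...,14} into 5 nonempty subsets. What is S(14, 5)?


Using the explicit formula S(n,k) = (1/k!) sum_{j=0}^{k} (-1)^(k-j) C(k,j) j^n:
S(14, 5) = 40075035
Equivalently, S(n,k) is n! times the coefficient of x^n in the EGF (e^x - 1)^k / k!.

40075035


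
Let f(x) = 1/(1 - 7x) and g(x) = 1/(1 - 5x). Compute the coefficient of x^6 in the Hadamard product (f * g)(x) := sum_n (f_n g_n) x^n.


f has coefficients f_k = 7^k and g has coefficients g_k = 5^k, so the Hadamard product has coefficient (f*g)_k = 7^k * 5^k = 35^k.
For k = 6: 35^6 = 1838265625.

1838265625


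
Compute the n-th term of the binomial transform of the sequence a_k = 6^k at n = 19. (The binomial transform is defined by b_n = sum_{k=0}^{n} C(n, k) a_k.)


With a_k = 6^k, b_n = sum_{k=0}^{n} C(n, k) 6^k = (1 + 6)^n by the binomial theorem.
For n = 19: (1 + 6)^19 = 7^19 = 11398895185373143.

11398895185373143


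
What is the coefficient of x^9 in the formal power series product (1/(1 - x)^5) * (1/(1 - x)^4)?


Combine the factors: (1/(1 - x)^5) * (1/(1 - x)^4) = 1/(1 - x)^9.
Then use 1/(1 - x)^r = sum_{k>=0} C(k + r - 1, r - 1) x^k with r = 9 and k = 9:
C(17, 8) = 24310.

24310


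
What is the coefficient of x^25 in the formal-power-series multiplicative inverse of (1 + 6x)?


The inverse is 1/(1 + 6x). Apply the geometric identity 1/(1 - y) = sum_{k>=0} y^k with y = -6x:
1/(1 + 6x) = sum_{k>=0} (-6)^k x^k.
So the coefficient of x^25 is (-6)^25 = -28430288029929701376.

-28430288029929701376


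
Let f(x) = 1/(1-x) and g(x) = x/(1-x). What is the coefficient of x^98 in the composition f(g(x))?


First simplify the composition: f(g(x)) = 1/(1 - x/(1-x)) = (1-x)/((1-x) - x) = (1-x)/(1-2x).
Now extract the coefficient. Write (1-x)/(1-2x) = 1/(1-2x) - x/(1-2x).
The coefficient of x^n in 1/(1-2x) is 2^n, and in x/(1-2x) is 2^(n-1) (for n >= 1).
So the coefficient of x^98 is 2^98 - 2^97 = 316912650057057350374175801344 - 158456325028528675187087900672 = 158456325028528675187087900672.

158456325028528675187087900672


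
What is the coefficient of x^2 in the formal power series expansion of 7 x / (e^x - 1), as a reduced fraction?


The exponential generating function for Bernoulli numbers is
x / (e^x - 1) = sum_{k>=0} B_k x^k / k!.
So the coefficient of x^2 in 7 x / (e^x - 1) is 7 B_2 / 2!.
Computing: B_2 = 1/6, 2! = 2, giving
7 * 1/6 / 2 = 7/12.

7/12


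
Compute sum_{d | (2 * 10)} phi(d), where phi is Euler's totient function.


First, 2 * 10 = 20. One classical identity is sum_{d | n} phi(d) = n (each k in [1, n] has a unique gcd with n, and among the k's with gcd(k, n) = n/d there are phi(d) of them). So the sum equals 20. We also verify directly:
Divisors of 20: 1, 2, 4, 5, 10, 20.
phi values: 1, 1, 2, 4, 4, 8.
Sum = 20.

20


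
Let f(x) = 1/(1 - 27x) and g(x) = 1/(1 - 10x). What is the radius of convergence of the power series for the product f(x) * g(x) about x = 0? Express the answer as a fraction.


The radius of 1/(1 - 27x) is 1/27 (nearest singularity at x = 1/27), and the radius of 1/(1 - 10x) is 1/10.
The product f(x)*g(x) = 1/((1 - 27x)(1 - 10x)) has singularities at both 1/27 and 1/10, so its radius of convergence is the distance to the nearest one:
min(1/27, 1/10) = 1/27.

1/27


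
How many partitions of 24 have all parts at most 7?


Using the generating function (1-x)^(-1)(1-x^2)^(-1)...(1-x^7)^(-1),
the coefficient of x^24 counts these restricted partitions.
Result = 733

733


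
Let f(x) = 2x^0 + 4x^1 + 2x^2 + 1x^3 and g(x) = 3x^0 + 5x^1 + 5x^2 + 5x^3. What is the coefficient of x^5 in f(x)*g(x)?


Cauchy product at x^5:
2*5 + 1*5
= 15

15


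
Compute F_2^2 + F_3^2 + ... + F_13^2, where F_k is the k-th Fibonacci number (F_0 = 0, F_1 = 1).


There is a standard identity sum_{k=0}^{N} F_k^2 = F_N * F_{N+1} (proved inductively from the telescoping relation F_k^2 = F_k F_{k+1} - F_{k-1} F_k). Then
sum_{k=2}^{13} F_k^2 = F_13 F_14 - F_1 F_2.
Computing: F_13 = 233, F_14 = 377, F_1 = 1, F_2 = 1.
Sum = 233 * 377 - 1 * 1 = 87840.

87840


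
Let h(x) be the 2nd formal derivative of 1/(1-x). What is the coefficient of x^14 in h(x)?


Differentiating 2 times: d^2/dx^2 [1/(1-x)] = 2!/(1-x)^3.
The expansion 1/(1-x)^3 = sum_{k>=0} C(k+2, 2) x^k, so the coefficient of x^n in 2!/(1-x)^3 is 2! * C(n+2, 2).
For n = 14: 2 * C(16, 2) = 2 * 120 = 240

240


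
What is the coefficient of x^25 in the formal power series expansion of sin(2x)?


The Maclaurin series is sin(t) = sum_{k>=0} (-1)^k t^(2k+1) / (2k+1)!, so substituting t = 2x, only odd powers of x are nonzero, with coefficient of x^(2k+1) equal to (-1)^k 2^(2k+1) / (2k+1)!.
Write 25 = 2*12 + 1, giving the coefficient (-1)^12 * 2^25 / 25! = 33554432/15511210043330985984000000 = 8/3698160658676859375.

8/3698160658676859375


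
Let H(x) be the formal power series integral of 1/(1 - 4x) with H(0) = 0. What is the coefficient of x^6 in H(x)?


1/(1 - 4x) = sum_{k>=0} 4^k x^k. Integrating termwise with H(0) = 0:
H(x) = sum_{k>=0} 4^k x^(k+1) / (k+1) = sum_{m>=1} 4^(m-1) x^m / m.
For m = 6: 4^5/6 = 1024/6 = 512/3.

512/3


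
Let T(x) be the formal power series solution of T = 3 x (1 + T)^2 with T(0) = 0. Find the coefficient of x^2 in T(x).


Apply the Lagrange inversion formula: if T = 3 x * phi(T) with phi(t) = (1 + t)^2, then [x^n] T = 3^n * (1/n) [t^(n-1)] phi(t)^n = 3^n * (1/n) [t^(n-1)] (1 + t)^(2n) = 3^n * (1/n) C(2n, n-1).
Using the identity C(2n, n-1) = C(2n, n) * n / (n+1), the unscaled factor equals C(2n, n) / (n+1) = C_n, the n-th Catalan number.
For n = 2: C_2 = C(4, 2) / 3 = 6/3 = 2.
With the 3^2 = 9 factor, the coefficient is 9 * 2 = 18.

18


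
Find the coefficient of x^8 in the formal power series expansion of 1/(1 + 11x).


Write 1/(1 + c x) = 1/(1 - (-c) x) and apply the geometric-series identity
1/(1 - y) = sum_{k>=0} y^k to get 1/(1 + c x) = sum_{k>=0} (-c)^k x^k.
So the coefficient of x^k is (-c)^k = (-1)^k * c^k.
Here c = 11 and k = 8:
(-11)^8 = 1 * 214358881 = 214358881

214358881


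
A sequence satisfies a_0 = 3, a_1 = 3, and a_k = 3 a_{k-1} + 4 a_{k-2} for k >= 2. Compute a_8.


The characteristic equation is t^2 - 3 t - 4 = 0, with roots r_1 = 4 and r_2 = -1 (so c_1 = r_1 + r_2, c_2 = -r_1 r_2 as required).
One can use the closed form a_n = A r_1^n + B r_2^n, but direct iteration is more reliable:
a_0 = 3, a_1 = 3, a_2 = 21, a_3 = 75, a_4 = 309, a_5 = 1227, a_6 = 4917, a_7 = 19659, a_8 = 78645.
So a_8 = 78645.

78645


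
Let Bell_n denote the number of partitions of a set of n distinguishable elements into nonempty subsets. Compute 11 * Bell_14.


Bell_14 can be computed from the Bell triangle or from Dobinski's identity Bell_n = (1/e) * sum_{k>=0} k^n / k!.
Computing Bell_14 = 190899322.
Then 11 * 190899322 = 2099892542.

2099892542


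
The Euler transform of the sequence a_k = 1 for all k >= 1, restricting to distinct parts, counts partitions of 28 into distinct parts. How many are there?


Partitions of 28 into distinct parts can be computed via generating function.
Product (1+x)(1+x^2)(1+x^3)...
The coefficient of x^28 = 222

222


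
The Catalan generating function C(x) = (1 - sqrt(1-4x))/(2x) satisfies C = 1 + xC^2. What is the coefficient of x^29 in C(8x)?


Substituting x -> 8x scales the n-th coefficient by 8^n, so [x^29] C(8x) = 8^29 * C_29.
C_29 = C(2*29, 29)/(30) = 30067266499541040/30 = 1002242216651368.
So 8^29 * 1002242216651368 = 154742504910672534362390528 * 1002242216651368 = 155089471131857638828353377202691641442304.

155089471131857638828353377202691641442304


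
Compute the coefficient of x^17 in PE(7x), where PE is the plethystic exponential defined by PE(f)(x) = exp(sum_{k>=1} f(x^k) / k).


With f(x) = 7x, the exponent is sum_{k>=1} 7 x^k / k = 7 * (-ln(1 - x)). Exponentiating:
PE(7x) = exp(-7 ln(1 - x)) = 1/(1 - x)^7.
By the negative binomial expansion, [x^n] 1/(1 - x)^7 = C(n + 6, 6).
For n = 17: C(23, 6) = 100947.

100947


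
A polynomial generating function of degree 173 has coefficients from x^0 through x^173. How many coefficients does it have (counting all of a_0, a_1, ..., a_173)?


A polynomial of degree 173 takes the form a_0 + a_1 x + ... + a_173 x^173.
The number of coefficients is 173 + 1 = 174.

174


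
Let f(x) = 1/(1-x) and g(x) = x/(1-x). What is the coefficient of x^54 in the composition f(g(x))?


First simplify the composition: f(g(x)) = 1/(1 - x/(1-x)) = (1-x)/((1-x) - x) = (1-x)/(1-2x).
Now extract the coefficient. Write (1-x)/(1-2x) = 1/(1-2x) - x/(1-2x).
The coefficient of x^n in 1/(1-2x) is 2^n, and in x/(1-2x) is 2^(n-1) (for n >= 1).
So the coefficient of x^54 is 2^54 - 2^53 = 18014398509481984 - 9007199254740992 = 9007199254740992.

9007199254740992


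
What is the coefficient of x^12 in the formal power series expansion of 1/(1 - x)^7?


The expansion 1/(1 - x)^r = sum_{k>=0} C(k + r - 1, r - 1) x^k follows from the multiset / negative-binomial theorem (or from repeated differentiation of the geometric series).
For r = 7 and k = 12:
C(18, 6) = 6402373705728000 / (720 * 479001600) = 18564.

18564


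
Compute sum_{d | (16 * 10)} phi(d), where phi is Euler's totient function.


First, 16 * 10 = 160. One classical identity is sum_{d | n} phi(d) = n (each k in [1, n] has a unique gcd with n, and among the k's with gcd(k, n) = n/d there are phi(d) of them). So the sum equals 160. We also verify directly:
Divisors of 160: 1, 2, 4, 5, 8, 10, 16, 20, 32, 40, 80, 160.
phi values: 1, 1, 2, 4, 4, 4, 8, 8, 16, 16, 32, 64.
Sum = 160.

160


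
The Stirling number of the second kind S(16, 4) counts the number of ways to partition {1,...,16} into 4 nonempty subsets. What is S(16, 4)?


Using the explicit formula S(n,k) = (1/k!) sum_{j=0}^{k} (-1)^(k-j) C(k,j) j^n:
S(16, 4) = 171798901
Equivalently, S(n,k) is n! times the coefficient of x^n in the EGF (e^x - 1)^k / k!.

171798901


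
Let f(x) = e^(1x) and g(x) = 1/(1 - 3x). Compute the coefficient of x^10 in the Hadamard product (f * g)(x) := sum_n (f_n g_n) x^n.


Expanding: f_k = 1^k/k! (from e^(1x)) and g_k = 3^k (from 1/(1 - 3x)). So the Hadamard coefficient (f * g)_k = 1^k 3^k / k! = (3)^k / k!.
For k = 10: 3^10/10! = 59049/3628800 = 729/44800.

729/44800


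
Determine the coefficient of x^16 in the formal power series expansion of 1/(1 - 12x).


The geometric series identity gives 1/(1 - c x) = sum_{k>=0} c^k x^k, so the coefficient of x^k is c^k.
Here c = 12 and k = 16.
Computing: 12^16 = 184884258895036416

184884258895036416


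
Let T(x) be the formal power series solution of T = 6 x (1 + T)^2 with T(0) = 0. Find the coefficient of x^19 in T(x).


Apply the Lagrange inversion formula: if T = 6 x * phi(T) with phi(t) = (1 + t)^2, then [x^n] T = 6^n * (1/n) [t^(n-1)] phi(t)^n = 6^n * (1/n) [t^(n-1)] (1 + t)^(2n) = 6^n * (1/n) C(2n, n-1).
Using the identity C(2n, n-1) = C(2n, n) * n / (n+1), the unscaled factor equals C(2n, n) / (n+1) = C_n, the n-th Catalan number.
For n = 19: C_19 = C(38, 19) / 20 = 35345263800/20 = 1767263190.
With the 6^19 = 609359740010496 factor, the coefficient is 609359740010496 * 1767263190 = 1076899037988519794442240.

1076899037988519794442240


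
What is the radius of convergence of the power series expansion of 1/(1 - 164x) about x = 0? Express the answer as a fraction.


Expanding 1/(1 - 164x) = sum_{k>=0} 164^k x^k, the series converges when |164x| < 1, i.e., |x| < 1/164.
So the radius of convergence is 1/164 = 1/164.

1/164


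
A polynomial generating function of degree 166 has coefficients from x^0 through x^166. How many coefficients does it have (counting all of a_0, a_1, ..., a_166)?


A polynomial of degree 166 takes the form a_0 + a_1 x + ... + a_166 x^166.
The number of coefficients is 166 + 1 = 167.

167


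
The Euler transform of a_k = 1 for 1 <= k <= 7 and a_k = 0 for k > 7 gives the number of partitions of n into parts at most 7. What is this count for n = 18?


Partitions of 18 into parts at most 7:
Using generating function (1-x)^(-1)(1-x^2)^(-1)...(1-x^7)^(-1),
the coefficient of x^18 = 248

248


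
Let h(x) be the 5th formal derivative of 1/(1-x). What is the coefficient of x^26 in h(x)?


Differentiating 5 times: d^5/dx^5 [1/(1-x)] = 5!/(1-x)^6.
The expansion 1/(1-x)^6 = sum_{k>=0} C(k+5, 5) x^k, so the coefficient of x^n in 5!/(1-x)^6 is 5! * C(n+5, 5).
For n = 26: 120 * C(31, 5) = 120 * 169911 = 20389320

20389320


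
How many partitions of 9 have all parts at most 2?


Using the generating function (1-x)^(-1)(1-x^2)^(-1),
the coefficient of x^9 counts these restricted partitions.
Result = 5

5


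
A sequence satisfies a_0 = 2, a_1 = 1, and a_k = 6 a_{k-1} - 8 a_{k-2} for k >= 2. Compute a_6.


The characteristic equation is t^2 - 6 t + 8 = 0, with roots r_1 = 4 and r_2 = 2 (so c_1 = r_1 + r_2, c_2 = -r_1 r_2 as required).
One can use the closed form a_n = A r_1^n + B r_2^n, but direct iteration is more reliable:
a_0 = 2, a_1 = 1, a_2 = -10, a_3 = -68, a_4 = -328, a_5 = -1424, a_6 = -5920.
So a_6 = -5920.

-5920


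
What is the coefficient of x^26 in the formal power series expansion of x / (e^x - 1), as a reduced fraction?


The exponential generating function for Bernoulli numbers is
x / (e^x - 1) = sum_{k>=0} B_k x^k / k!.
So the coefficient of x^26 in x / (e^x - 1) is B_26 / 26!.
Computing: B_26 = 8553103/6, 26! = 403291461126605635584000000, giving
8553103/6 / 403291461126605635584000000 = 657931/186134520519971831808000000.

657931/186134520519971831808000000


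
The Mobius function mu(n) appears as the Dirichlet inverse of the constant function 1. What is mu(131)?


131 = 131 (all distinct primes).
mu(131) = (-1)^1 = -1

-1


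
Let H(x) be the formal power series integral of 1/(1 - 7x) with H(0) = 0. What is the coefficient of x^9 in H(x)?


1/(1 - 7x) = sum_{k>=0} 7^k x^k. Integrating termwise with H(0) = 0:
H(x) = sum_{k>=0} 7^k x^(k+1) / (k+1) = sum_{m>=1} 7^(m-1) x^m / m.
For m = 9: 7^8/9 = 5764801/9 = 5764801/9.

5764801/9


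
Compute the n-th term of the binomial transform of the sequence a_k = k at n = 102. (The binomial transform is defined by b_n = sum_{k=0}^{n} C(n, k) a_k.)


With a_k = k, b_n = sum_{k=0}^{n} C(n, k) k. Using k * C(n, k) = n * C(n-1, k-1) gives b_n = n * sum_{k>=1} C(n-1, k-1) = n * 2^(n-1).
For n = 102: 102 * 2^101 = 102 * 2535301200456458802993406410752 = 258600722446558797905327453896704.

258600722446558797905327453896704


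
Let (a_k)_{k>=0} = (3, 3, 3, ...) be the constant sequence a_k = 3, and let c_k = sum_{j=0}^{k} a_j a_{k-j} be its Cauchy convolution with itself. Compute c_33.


Since a_j = 3 for all j >= 0, the convolution sum becomes
c_k = sum_{j=0}^{k} 3 * 3 = 9 * (k + 1).
Equivalently, the generating function of (a_k) is 3/(1 - x) and its square is 9/(1 - x)^2 = sum_{k>=0} 9(k + 1) x^k.
For k = 33: 9 * 34 = 306.

306


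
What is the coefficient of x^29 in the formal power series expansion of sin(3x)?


The Maclaurin series is sin(t) = sum_{k>=0} (-1)^k t^(2k+1) / (2k+1)!, so substituting t = 3x, only odd powers of x are nonzero, with coefficient of x^(2k+1) equal to (-1)^k 3^(2k+1) / (2k+1)!.
Write 29 = 2*14 + 1, giving the coefficient (-1)^14 * 3^29 / 29! = 68630377364883/8841761993739701954543616000000 = 43046721/5545778360934203392000000.

43046721/5545778360934203392000000


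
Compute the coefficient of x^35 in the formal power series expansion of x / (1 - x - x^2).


Let f(x) = sum_{k>=0} a_k x^k. Multiplying f(x) * (1 - x - x^2) = x and matching coefficients gives a_0 = 0, a_1 = 1, and a_k = a_{k-1} + a_{k-2} for k >= 2. These are the Fibonacci numbers F_k.
Iterating from F_0 = 0, F_1 = 1:
F_0=0, F_1=1, F_2=1, F_3=2, F_4=3, F_5=5, F_6=8, F_7=13, F_8=21, F_9=34, ...
F_35 = 9227465.

9227465


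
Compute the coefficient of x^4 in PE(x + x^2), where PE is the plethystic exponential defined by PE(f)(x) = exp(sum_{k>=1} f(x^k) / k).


With f(x) = x + x^2, the exponent is sum_{k>=1} (x^k + x^(2k)) / k = -ln(1 - x) - ln(1 - x^2). Exponentiating:
PE(x + x^2) = 1 / ((1 - x)(1 - x^2)).
This is the generating function for partitions of n into parts of size 1 or 2. The number of 2's can be any j in 0..2, and the rest are 1's, so
[x^4] = floor(4/2) + 1 = 3.

3


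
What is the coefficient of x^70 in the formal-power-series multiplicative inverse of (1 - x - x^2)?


Let the inverse be f(x) = sum_{k>=0} a_k x^k. From f(x) * (1 - x - x^2) = 1 and matching coefficients:
 x^0: a_0 = 1.
 x^1: a_1 - a_0 = 0, so a_1 = 1.
 x^k (k >= 2): a_k - a_{k-1} - a_{k-2} = 0, i.e. a_k = a_{k-1} + a_{k-2}.
This is the Fibonacci-type recurrence shifted so that a_0 = a_1 = 1.
Iterating: a_0=1, a_1=1, a_2=2, a_3=3, a_4=5, a_5=8, a_6=13, a_7=21, a_8=34, a_9=55, ...
a_70 = 308061521170129.

308061521170129


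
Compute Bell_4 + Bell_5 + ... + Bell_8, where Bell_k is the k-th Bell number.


Recall Bell_k counts set partitions of a k-set (with Bell_0 = 1 by convention).
Bell_4 through Bell_8: 15, 52, 203, 877, 4140
Sum = 15 + 52 + 203 + 877 + 4140 = 5287.

5287


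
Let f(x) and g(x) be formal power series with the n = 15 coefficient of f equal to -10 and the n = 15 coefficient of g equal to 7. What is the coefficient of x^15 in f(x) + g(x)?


Addition of formal power series is termwise.
The coefficient of x^15 in f + g = -10 + 7
= -3

-3


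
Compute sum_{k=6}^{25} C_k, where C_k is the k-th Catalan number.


C_6 through C_25: 132, 429, 1430, 4862, 16796, 58786, 208012, 742900, 2674440, 9694845, 35357670, 129644790, 477638700, 1767263190, 6564120420, 24466267020, 91482563640, 343059613650, 1289904147324, 4861946401452
Sum = 132 + 429 + 1430 + 4862 + 16796 + 58786 + 208012 + 742900 + 2674440 + 9694845 + 35357670 + 129644790 + 477638700 + 1767263190 + 6564120420 + 24466267020 + 91482563640 + 343059613650 + 1289904147324 + 4861946401452
= 6619846420488

6619846420488


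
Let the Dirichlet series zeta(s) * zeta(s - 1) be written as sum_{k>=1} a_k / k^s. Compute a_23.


Convolution gives a_k = sum_{d | k} d * 1 = sum_{d | k} d = sigma(k), the sum of positive divisors of k.
For k = 23, the divisors are 1, 23, so
sigma(23) = 1 + 23 = 24.

24


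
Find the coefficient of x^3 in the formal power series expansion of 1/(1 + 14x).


Write 1/(1 + c x) = 1/(1 - (-c) x) and apply the geometric-series identity
1/(1 - y) = sum_{k>=0} y^k to get 1/(1 + c x) = sum_{k>=0} (-c)^k x^k.
So the coefficient of x^k is (-c)^k = (-1)^k * c^k.
Here c = 14 and k = 3:
(-14)^3 = -1 * 2744 = -2744

-2744


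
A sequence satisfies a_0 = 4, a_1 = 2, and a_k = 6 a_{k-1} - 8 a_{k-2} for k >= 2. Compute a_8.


The characteristic equation is t^2 - 6 t + 8 = 0, with roots r_1 = 4 and r_2 = 2 (so c_1 = r_1 + r_2, c_2 = -r_1 r_2 as required).
One can use the closed form a_n = A r_1^n + B r_2^n, but direct iteration is more reliable:
a_0 = 4, a_1 = 2, a_2 = -20, a_3 = -136, a_4 = -656, a_5 = -2848, a_6 = -11840, a_7 = -48256, a_8 = -194816.
So a_8 = -194816.

-194816


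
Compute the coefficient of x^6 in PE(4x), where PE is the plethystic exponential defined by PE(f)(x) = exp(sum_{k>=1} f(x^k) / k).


With f(x) = 4x, the exponent is sum_{k>=1} 4 x^k / k = 4 * (-ln(1 - x)). Exponentiating:
PE(4x) = exp(-4 ln(1 - x)) = 1/(1 - x)^4.
By the negative binomial expansion, [x^n] 1/(1 - x)^4 = C(n + 3, 3).
For n = 6: C(9, 3) = 84.

84


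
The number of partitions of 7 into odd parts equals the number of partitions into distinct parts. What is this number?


Computing partitions of 7 into odd parts (1, 3, 5, ...):
Using the generating function prod_{k>=0} 1/(1-x^(2k+1)),
the count is 5

5


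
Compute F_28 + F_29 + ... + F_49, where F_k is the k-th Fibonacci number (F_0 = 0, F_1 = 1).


Use the identity sum_{k=0}^{N} F_k = F_{N+2} - 1 (which follows from F_{k+2} - F_{k+1} = F_k). Then
sum_{k=28}^{49} F_k = (F_{51} - 1) - (F_{29} - 1) = F_{51} - F_{29}.
Computing: F_{51} = 20365011074, F_{29} = 514229, so
Sum = 20365011074 - 514229 = 20364496845.

20364496845


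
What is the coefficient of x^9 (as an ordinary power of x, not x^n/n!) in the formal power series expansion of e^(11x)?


The exponential series is e^y = sum_{k>=0} y^k / k!. Substituting y = 11x gives
e^(11x) = sum_{k>=0} 11^k x^k / k!.
So the coefficient of x^n is a^n/n! with a = 11, n = 9:
11^9 / 9! = 2357947691/362880 = 2357947691/362880

2357947691/362880


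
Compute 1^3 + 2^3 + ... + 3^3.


This power sum has a closed form given by Faulhaber's formula
sum_{k=1}^{m} k^p = (1 / (p + 1)) * sum_{j=0}^{p} C(p + 1, j) B_j m^(p + 1 - j),
but for small m direct computation is fastest:
1 + 8 + 27 = 36.

36


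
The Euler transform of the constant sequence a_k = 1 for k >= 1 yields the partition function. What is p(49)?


The Euler transform converts the sequence a_k = 1 into the number of integer partitions.
Using the recurrence or dynamic programming:
p(49) = 173525

173525


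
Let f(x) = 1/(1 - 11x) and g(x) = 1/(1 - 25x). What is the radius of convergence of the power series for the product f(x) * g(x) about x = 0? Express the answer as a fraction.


The radius of 1/(1 - 11x) is 1/11 (nearest singularity at x = 1/11), and the radius of 1/(1 - 25x) is 1/25.
The product f(x)*g(x) = 1/((1 - 11x)(1 - 25x)) has singularities at both 1/11 and 1/25, so its radius of convergence is the distance to the nearest one:
min(1/11, 1/25) = 1/25.

1/25


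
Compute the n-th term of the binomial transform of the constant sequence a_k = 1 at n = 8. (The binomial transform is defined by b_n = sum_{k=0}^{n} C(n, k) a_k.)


With a_k = 1 for all k, b_n = sum_{k=0}^{n} C(n, k) = 2^n by the binomial theorem.
For n = 8: 2^8 = 256.

256


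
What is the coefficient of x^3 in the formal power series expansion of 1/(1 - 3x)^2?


The general identity 1/(1 - c x)^r = sum_{k>=0} c^k C(k + r - 1, r - 1) x^k follows by substituting y = c x into 1/(1 - y)^r = sum_{k>=0} C(k + r - 1, r - 1) y^k.
For c = 3, r = 2, k = 3:
3^3 * C(4, 1) = 27 * 4 = 108.

108


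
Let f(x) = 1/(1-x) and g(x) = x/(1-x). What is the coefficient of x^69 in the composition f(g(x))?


First simplify the composition: f(g(x)) = 1/(1 - x/(1-x)) = (1-x)/((1-x) - x) = (1-x)/(1-2x).
Now extract the coefficient. Write (1-x)/(1-2x) = 1/(1-2x) - x/(1-2x).
The coefficient of x^n in 1/(1-2x) is 2^n, and in x/(1-2x) is 2^(n-1) (for n >= 1).
So the coefficient of x^69 is 2^69 - 2^68 = 590295810358705651712 - 295147905179352825856 = 295147905179352825856.

295147905179352825856


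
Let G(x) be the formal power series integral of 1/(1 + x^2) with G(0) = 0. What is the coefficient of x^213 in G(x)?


1/(1 + x^2) = sum_{j>=0} (-1)^j x^(2j). Integrating termwise with G(0) = 0:
G(x) = sum_{j>=0} (-1)^j x^(2j+1) / (2j+1) = arctan(x).
Only odd powers are nonzero. For x^213 write 213 = 2*106 + 1, giving
(-1)^106 / 213 = 1/213 = 1/213.

1/213


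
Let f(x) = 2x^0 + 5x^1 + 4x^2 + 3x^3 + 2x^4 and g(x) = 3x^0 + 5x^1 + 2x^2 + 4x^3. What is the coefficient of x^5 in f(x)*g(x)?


Cauchy product at x^5:
4*4 + 3*2 + 2*5
= 32

32


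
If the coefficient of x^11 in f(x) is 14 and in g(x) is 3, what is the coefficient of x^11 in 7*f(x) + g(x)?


Scalar multiplication scales coefficients: 7 * 14 = 98.
Then add the g coefficient: 98 + 3
= 101

101


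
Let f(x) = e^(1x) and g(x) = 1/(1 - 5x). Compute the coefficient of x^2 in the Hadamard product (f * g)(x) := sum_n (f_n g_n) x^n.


Expanding: f_k = 1^k/k! (from e^(1x)) and g_k = 5^k (from 1/(1 - 5x)). So the Hadamard coefficient (f * g)_k = 1^k 5^k / k! = (5)^k / k!.
For k = 2: 5^2/2! = 25/2 = 25/2.

25/2


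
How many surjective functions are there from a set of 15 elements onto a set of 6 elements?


By inclusion-exclusion on which target elements are missed, the number of surjections from an n-set onto a k-set is
surj(n, k) = sum_{j=0}^{k} (-1)^j C(k, j) (k - j)^n.
Equivalently surj(n, k) = k! * S(n, k), where S(n, k) is the Stirling number of the second kind.
For n = 15, k = 6:
S(15, 6) = 420693273, so
surj = 6! * 420693273 = 720 * 420693273 = 302899156560.

302899156560


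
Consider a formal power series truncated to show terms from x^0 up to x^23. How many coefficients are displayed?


From x^0 to x^23 inclusive, the count is 23 - 0 + 1 = 24.

24


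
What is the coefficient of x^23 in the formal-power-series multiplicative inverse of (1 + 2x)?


The inverse is 1/(1 + 2x). Apply the geometric identity 1/(1 - y) = sum_{k>=0} y^k with y = -2x:
1/(1 + 2x) = sum_{k>=0} (-2)^k x^k.
So the coefficient of x^23 is (-2)^23 = -8388608.

-8388608


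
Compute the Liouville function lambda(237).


The Liouville function is lambda(k) = (-1)^Omega(k), where Omega(k) counts the prime factors of k with multiplicity.
Factoring: 237 = 3 * 79, so Omega(237) = 2.
lambda(237) = (-1)^2 = 1.

1


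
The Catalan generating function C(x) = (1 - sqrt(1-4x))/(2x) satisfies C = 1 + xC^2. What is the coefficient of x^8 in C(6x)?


Substituting x -> 6x scales the n-th coefficient by 6^n, so [x^8] C(6x) = 6^8 * C_8.
C_8 = C(2*8, 8)/(9) = 12870/9 = 1430.
So 6^8 * 1430 = 1679616 * 1430 = 2401850880.

2401850880


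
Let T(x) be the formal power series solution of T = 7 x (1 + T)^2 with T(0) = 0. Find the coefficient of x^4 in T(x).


Apply the Lagrange inversion formula: if T = 7 x * phi(T) with phi(t) = (1 + t)^2, then [x^n] T = 7^n * (1/n) [t^(n-1)] phi(t)^n = 7^n * (1/n) [t^(n-1)] (1 + t)^(2n) = 7^n * (1/n) C(2n, n-1).
Using the identity C(2n, n-1) = C(2n, n) * n / (n+1), the unscaled factor equals C(2n, n) / (n+1) = C_n, the n-th Catalan number.
For n = 4: C_4 = C(8, 4) / 5 = 70/5 = 14.
With the 7^4 = 2401 factor, the coefficient is 2401 * 14 = 33614.

33614


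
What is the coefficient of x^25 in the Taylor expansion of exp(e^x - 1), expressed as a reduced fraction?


exp(e^x - 1) = sum_{k>=0} Bell_k x^k / k!, where Bell_k is the k-th Bell number.
So the coefficient of x^25 is Bell_25 / 25!.
Computing: Bell_25 = 4638590332229999353 and 25! = 15511210043330985984000000, giving
4638590332229999353/15511210043330985984000000 = 356814640940769181/1193170003333152768000000.

356814640940769181/1193170003333152768000000


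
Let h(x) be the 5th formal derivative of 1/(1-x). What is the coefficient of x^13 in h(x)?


Differentiating 5 times: d^5/dx^5 [1/(1-x)] = 5!/(1-x)^6.
The expansion 1/(1-x)^6 = sum_{k>=0} C(k+5, 5) x^k, so the coefficient of x^n in 5!/(1-x)^6 is 5! * C(n+5, 5).
For n = 13: 120 * C(18, 5) = 120 * 8568 = 1028160

1028160


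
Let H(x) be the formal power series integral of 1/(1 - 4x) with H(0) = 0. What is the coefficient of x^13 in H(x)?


1/(1 - 4x) = sum_{k>=0} 4^k x^k. Integrating termwise with H(0) = 0:
H(x) = sum_{k>=0} 4^k x^(k+1) / (k+1) = sum_{m>=1} 4^(m-1) x^m / m.
For m = 13: 4^12/13 = 16777216/13 = 16777216/13.

16777216/13


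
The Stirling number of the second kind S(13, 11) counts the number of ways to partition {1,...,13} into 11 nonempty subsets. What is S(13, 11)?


Using the explicit formula S(n,k) = (1/k!) sum_{j=0}^{k} (-1)^(k-j) C(k,j) j^n:
S(13, 11) = 2431
Equivalently, S(n,k) is n! times the coefficient of x^n in the EGF (e^x - 1)^k / k!.

2431


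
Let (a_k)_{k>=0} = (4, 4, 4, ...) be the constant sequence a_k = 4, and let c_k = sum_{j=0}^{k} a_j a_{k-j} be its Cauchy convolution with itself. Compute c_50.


Since a_j = 4 for all j >= 0, the convolution sum becomes
c_k = sum_{j=0}^{k} 4 * 4 = 16 * (k + 1).
Equivalently, the generating function of (a_k) is 4/(1 - x) and its square is 16/(1 - x)^2 = sum_{k>=0} 16(k + 1) x^k.
For k = 50: 16 * 51 = 816.

816


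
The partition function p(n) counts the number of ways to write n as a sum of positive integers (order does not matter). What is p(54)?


Using the generating function prod_{k>=1} 1/(1-x^k), we compute p(54).
By dynamic programming over parts 1 through 54:
p(54) = 386155

386155
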